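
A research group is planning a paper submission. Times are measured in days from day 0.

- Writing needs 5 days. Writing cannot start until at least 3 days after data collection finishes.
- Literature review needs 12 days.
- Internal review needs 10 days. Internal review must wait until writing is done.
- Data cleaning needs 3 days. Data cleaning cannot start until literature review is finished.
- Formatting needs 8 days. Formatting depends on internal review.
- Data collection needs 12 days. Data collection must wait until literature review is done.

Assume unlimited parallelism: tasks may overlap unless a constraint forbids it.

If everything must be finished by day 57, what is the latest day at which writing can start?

34

Nothing follows formatting; the deadline of day 57 is its only limit. It must start by 57 − 8 = day 49.
Internal review feeds into formatting (must start by day 49); so internal review must finish by day 49 and therefore start by day 39.
Since internal review (must start by day 39) depends on it, writing must finish by day 39. Backing off its 5-day duration gives a latest start of day 34.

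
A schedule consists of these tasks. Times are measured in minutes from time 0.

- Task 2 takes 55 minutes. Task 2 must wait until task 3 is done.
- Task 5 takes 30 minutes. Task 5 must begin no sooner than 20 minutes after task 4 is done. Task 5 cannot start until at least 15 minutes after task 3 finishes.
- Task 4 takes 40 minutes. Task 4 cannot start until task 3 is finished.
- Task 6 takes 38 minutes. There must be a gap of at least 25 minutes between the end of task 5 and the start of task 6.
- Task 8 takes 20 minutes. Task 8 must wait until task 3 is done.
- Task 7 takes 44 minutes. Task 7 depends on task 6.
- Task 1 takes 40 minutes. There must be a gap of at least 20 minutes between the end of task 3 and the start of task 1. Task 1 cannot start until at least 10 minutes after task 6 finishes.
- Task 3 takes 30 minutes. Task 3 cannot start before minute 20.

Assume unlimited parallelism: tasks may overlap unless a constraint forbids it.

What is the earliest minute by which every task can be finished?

Task 3 waits on its own release at minute 20, so it starts at minute 20 and finishes at 20 + 30 = minute 50.
Task 8 cannot begin until task 3 (finishes minute 50). It runs from minute 50 to 50 + 20 = minute 70.
After task 3 (finishes minute 50), task 4 can start at minute 50 and finishes at minute 90.
Task 5 needs all of task 4 (finishes minute 90, plus 20-minute gap → minute 110); task 3 (finishes minute 50, plus 15-minute gap → minute 65). That puts its earliest start at minute 110; it finishes at 110 + 30 = minute 140.
Task 6 cannot begin until task 5 (finishes minute 140, plus 25-minute gap → minute 165). It runs from minute 165 to 165 + 38 = minute 203.
Task 7 waits on task 6 (finishes minute 203), so it starts at minute 203 and finishes at 203 + 44 = minute 247.
Task 1 has to wait for task 3 (finishes minute 50, plus 20-minute gap → minute 70); task 6 (finishes minute 203, plus 10-minute gap → minute 213). The latest of these is minute 213, so task 1 runs minute 213 to 213 + 40 = minute 253.
Task 2 waits on task 3 (finishes minute 50), so it starts at minute 50 and finishes at 50 + 55 = minute 105.
All tasks are finished once the last one completes. Finish times: Task 1 at 253, Task 2 at 105, Task 3 at 50, Task 4 at 90, Task 5 at 140, Task 6 at 203, Task 7 at 247, Task 8 at 70. The latest is minute 253.

253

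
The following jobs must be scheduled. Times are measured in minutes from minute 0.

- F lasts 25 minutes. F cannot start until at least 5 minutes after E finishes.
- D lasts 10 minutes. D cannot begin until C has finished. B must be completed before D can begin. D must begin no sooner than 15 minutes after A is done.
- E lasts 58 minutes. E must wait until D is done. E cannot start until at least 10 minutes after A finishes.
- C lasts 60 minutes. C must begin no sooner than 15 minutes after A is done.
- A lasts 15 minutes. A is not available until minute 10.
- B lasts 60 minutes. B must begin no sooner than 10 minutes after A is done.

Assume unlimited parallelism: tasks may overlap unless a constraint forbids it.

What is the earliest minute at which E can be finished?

168

A waits on its own release at minute 10, so it starts at minute 10 and finishes at 10 + 15 = minute 25.
C cannot begin until A (finishes minute 25, plus 15-minute gap → minute 40). It runs from minute 40 to 40 + 60 = minute 100.
B waits on A (finishes minute 25, plus 10-minute gap → minute 35), so it starts at minute 35 and finishes at 35 + 60 = minute 95.
D has to wait for C (finishes minute 100); B (finishes minute 95); A (finishes minute 25, plus 15-minute gap → minute 40). The latest of these is minute 100, so D runs minute 100 to 100 + 10 = minute 110.
For E: D (finishes minute 110); A (finishes minute 25, plus 10-minute gap → minute 35). Taking the maximum gives a start of minute 110, and it finishes at 110 + 58 = minute 168.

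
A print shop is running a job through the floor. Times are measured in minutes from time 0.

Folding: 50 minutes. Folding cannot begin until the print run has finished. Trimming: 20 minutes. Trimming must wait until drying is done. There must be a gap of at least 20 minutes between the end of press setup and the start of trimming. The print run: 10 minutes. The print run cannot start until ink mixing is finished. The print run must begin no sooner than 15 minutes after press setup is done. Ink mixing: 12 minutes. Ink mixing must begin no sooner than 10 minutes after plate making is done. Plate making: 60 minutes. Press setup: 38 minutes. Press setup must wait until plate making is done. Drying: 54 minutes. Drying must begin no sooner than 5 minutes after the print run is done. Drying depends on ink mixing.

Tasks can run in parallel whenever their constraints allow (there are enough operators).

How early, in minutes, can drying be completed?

182

Plate making has no prerequisites, so it starts at minute 0 and finishes at minute 60.
Press setup waits on plate making (finishes minute 60), so it starts at minute 60 and finishes at 60 + 38 = minute 98.
Ink mixing cannot begin until plate making (finishes minute 60, plus 10-minute gap → minute 70). It runs from minute 70 to 70 + 12 = minute 82.
The print run needs all of ink mixing (finishes minute 82); press setup (finishes minute 98, plus 15-minute gap → minute 113). That puts its earliest start at minute 113; it finishes at 113 + 10 = minute 123.
Drying cannot start until the print run (finishes minute 123, plus 5-minute gap → minute 128); ink mixing (finishes minute 82). The controlling bound is minute 128, so drying finishes at 128 + 54 = minute 182.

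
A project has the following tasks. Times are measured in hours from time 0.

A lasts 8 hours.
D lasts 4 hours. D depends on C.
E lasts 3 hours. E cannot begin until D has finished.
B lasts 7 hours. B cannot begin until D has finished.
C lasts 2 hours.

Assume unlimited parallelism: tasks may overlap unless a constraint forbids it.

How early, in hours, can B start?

6

C has no prerequisites, so it starts at hour 0 and finishes at hour 2.
After C (finishes hour 2), D can start at hour 2 and finishes at hour 6.
B waits on D (finishes hour 6), so the earliest it can start is hour 6.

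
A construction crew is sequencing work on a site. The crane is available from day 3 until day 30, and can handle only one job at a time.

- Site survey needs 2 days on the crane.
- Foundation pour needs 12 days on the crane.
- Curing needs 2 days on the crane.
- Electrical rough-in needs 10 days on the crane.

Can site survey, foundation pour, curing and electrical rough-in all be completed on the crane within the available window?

Yes

The crane window is 30 − 3 = 27 days.
Running back to back, the jobs need 2 + 12 + 2 + 10 = 26 days on the crane.
Since 26 ≤ 27, they fit within the window.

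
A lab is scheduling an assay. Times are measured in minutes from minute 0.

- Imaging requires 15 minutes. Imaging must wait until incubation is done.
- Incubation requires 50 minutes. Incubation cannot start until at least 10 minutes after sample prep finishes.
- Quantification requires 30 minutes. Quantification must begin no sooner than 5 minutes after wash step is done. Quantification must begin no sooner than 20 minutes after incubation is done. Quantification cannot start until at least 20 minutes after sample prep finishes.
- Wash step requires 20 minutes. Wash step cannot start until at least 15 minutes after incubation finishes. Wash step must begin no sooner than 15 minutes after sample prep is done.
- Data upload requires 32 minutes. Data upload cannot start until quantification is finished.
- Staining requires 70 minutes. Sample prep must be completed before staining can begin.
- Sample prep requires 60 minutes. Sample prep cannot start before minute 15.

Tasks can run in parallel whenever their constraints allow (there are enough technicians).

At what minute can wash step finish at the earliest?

After its own release at minute 15, sample prep can start at minute 15 and finishes at minute 75.
After sample prep (finishes minute 75, plus 10-minute gap → minute 85), incubation can start at minute 85 and finishes at minute 135.
Wash step cannot start until incubation (finishes minute 135, plus 15-minute gap → minute 150); sample prep (finishes minute 75, plus 15-minute gap → minute 90). The controlling bound is minute 150, so wash step finishes at 150 + 20 = minute 170.

170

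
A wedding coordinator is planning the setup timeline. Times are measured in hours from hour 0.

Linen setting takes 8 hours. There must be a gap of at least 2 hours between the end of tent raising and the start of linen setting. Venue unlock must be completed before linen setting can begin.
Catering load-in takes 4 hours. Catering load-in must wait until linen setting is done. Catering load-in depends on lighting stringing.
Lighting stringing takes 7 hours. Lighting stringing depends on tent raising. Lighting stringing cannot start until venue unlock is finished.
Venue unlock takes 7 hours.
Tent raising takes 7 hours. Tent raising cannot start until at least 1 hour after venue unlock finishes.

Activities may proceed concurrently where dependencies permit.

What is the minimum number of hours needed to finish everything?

Venue unlock can start immediately at hour 0; it finishes at hour 7.
Tent raising cannot begin until venue unlock (finishes hour 7, plus 1-hour gap → hour 8). It runs from hour 8 to 8 + 7 = hour 15.
Lighting stringing needs all of tent raising (finishes hour 15); venue unlock (finishes hour 7). That puts its earliest start at hour 15; it finishes at 15 + 7 = hour 22.
For linen setting: tent raising (finishes hour 15, plus 2-hour gap → hour 17); venue unlock (finishes hour 7). Taking the maximum gives a start of hour 17, and it finishes at 17 + 8 = hour 25.
Catering load-in needs all of linen setting (finishes hour 25); lighting stringing (finishes hour 22). That puts its earliest start at hour 25; it finishes at 25 + 4 = hour 29.
All tasks are finished once the last one completes. Finish times: Venue unlock at 7, Tent raising at 15, Linen setting at 25, Lighting stringing at 22, Catering load-in at 29. The latest is hour 29.

29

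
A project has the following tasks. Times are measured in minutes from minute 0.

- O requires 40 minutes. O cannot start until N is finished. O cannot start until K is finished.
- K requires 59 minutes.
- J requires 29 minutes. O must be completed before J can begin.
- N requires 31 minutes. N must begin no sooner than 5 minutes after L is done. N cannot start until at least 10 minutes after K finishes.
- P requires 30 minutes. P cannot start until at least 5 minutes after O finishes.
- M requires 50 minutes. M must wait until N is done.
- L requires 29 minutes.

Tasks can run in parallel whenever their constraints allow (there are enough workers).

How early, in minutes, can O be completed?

140

Nothing blocks L, so it runs from minute 0 to minute 29.
Nothing blocks K, so it runs from minute 0 to minute 59.
For N: L (finishes minute 29, plus 5-minute gap → minute 34); K (finishes minute 59, plus 10-minute gap → minute 69). Taking the maximum gives a start of minute 69, and it finishes at 69 + 31 = minute 100.
O needs all of N (finishes minute 100); K (finishes minute 59). That puts its earliest start at minute 100; it finishes at 100 + 40 = minute 140.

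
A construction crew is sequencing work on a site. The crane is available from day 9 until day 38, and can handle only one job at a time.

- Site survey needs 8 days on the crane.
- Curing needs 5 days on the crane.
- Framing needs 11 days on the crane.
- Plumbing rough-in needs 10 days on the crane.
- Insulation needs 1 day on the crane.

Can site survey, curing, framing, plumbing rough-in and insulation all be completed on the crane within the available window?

No

The crane window is 38 − 9 = 29 days.
Running back to back, the jobs need 8 + 5 + 11 + 10 + 1 = 35 days on the crane.
Since 35 > 29, they cannot all fit.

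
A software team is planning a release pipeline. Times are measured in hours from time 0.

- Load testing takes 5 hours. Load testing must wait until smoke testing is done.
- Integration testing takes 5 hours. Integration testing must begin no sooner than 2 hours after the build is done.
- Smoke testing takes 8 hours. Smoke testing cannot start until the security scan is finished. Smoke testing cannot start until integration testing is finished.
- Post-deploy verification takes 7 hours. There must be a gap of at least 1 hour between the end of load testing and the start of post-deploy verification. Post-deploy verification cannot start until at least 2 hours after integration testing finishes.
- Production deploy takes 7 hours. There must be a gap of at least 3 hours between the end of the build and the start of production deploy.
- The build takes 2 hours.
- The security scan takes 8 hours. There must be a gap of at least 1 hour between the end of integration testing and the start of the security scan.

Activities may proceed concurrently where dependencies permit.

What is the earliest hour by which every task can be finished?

Nothing blocks the build, so it runs from hour 0 to hour 2.
After the build (finishes hour 2, plus 3-hour gap → hour 5), production deploy can start at hour 5 and finishes at hour 12.
After the build (finishes hour 2, plus 2-hour gap → hour 4), integration testing can start at hour 4 and finishes at hour 9.
After integration testing (finishes hour 9, plus 1-hour gap → hour 10), the security scan can start at hour 10 and finishes at hour 18.
Smoke testing has to wait for the security scan (finishes hour 18); integration testing (finishes hour 9). The latest of these is hour 18, so smoke testing runs hour 18 to 18 + 8 = hour 26.
Load testing cannot begin until smoke testing (finishes hour 26). It runs from hour 26 to 26 + 5 = hour 31.
Post-deploy verification has to wait for load testing (finishes hour 31, plus 1-hour gap → hour 32); integration testing (finishes hour 9, plus 2-hour gap → hour 11). The latest of these is hour 32, so post-deploy verification runs hour 32 to 32 + 7 = hour 39.
All tasks are finished once the last one completes. Finish times: The build at 2, Integration testing at 9, The security scan at 18, Smoke testing at 26, Load testing at 31, Production deploy at 12, Post-deploy verification at 39. The latest is hour 39.

39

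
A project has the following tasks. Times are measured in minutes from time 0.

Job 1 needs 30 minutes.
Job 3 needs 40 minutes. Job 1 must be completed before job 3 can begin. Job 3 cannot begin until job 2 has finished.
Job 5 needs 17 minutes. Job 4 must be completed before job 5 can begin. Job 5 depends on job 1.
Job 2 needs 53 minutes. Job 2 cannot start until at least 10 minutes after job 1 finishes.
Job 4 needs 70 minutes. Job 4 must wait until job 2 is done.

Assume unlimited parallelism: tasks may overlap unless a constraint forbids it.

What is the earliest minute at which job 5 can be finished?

180

Job 1 can start immediately at minute 0; it finishes at minute 30.
Job 2 cannot begin until job 1 (finishes minute 30, plus 10-minute gap → minute 40). It runs from minute 40 to 40 + 53 = minute 93.
After job 2 (finishes minute 93), job 4 can start at minute 93 and finishes at minute 163.
Job 5 cannot start until job 4 (finishes minute 163); job 1 (finishes minute 30). The controlling bound is minute 163, so job 5 finishes at 163 + 17 = minute 180.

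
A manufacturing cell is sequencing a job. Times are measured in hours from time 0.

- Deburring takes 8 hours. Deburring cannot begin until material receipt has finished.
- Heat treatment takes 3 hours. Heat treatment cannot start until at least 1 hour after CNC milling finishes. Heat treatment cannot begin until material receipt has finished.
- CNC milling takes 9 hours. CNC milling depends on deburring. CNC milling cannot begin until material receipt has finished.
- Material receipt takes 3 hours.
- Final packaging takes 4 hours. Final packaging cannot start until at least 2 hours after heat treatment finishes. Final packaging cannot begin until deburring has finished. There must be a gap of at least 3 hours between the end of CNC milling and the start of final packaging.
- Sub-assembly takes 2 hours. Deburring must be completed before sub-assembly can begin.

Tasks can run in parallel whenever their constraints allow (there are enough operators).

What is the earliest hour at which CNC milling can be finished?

20

Nothing blocks material receipt, so it runs from hour 0 to hour 3.
Deburring waits on material receipt (finishes hour 3), so it starts at hour 3 and finishes at 3 + 8 = hour 11.
For CNC milling: deburring (finishes hour 11); material receipt (finishes hour 3). Taking the maximum gives a start of hour 11, and it finishes at 11 + 9 = hour 20.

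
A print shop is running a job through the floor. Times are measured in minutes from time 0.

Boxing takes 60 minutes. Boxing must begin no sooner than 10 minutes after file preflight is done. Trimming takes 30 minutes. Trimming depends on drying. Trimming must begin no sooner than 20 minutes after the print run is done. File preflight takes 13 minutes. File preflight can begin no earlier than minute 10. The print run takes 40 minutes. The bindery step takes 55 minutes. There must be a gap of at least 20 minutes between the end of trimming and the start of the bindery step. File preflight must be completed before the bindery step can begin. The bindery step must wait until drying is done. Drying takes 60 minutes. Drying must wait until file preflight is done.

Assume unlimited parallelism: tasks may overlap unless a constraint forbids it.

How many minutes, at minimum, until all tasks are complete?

The print run can start immediately at minute 0; it finishes at minute 40.
File preflight waits on its own release at minute 10, so it starts at minute 10 and finishes at 10 + 13 = minute 23.
After file preflight (finishes minute 23, plus 10-minute gap → minute 33), boxing can start at minute 33 and finishes at minute 93.
After file preflight (finishes minute 23), drying can start at minute 23 and finishes at minute 83.
Trimming has to wait for drying (finishes minute 83); the print run (finishes minute 40, plus 20-minute gap → minute 60). The latest of these is minute 83, so trimming runs minute 83 to 83 + 30 = minute 113.
The bindery step needs all of trimming (finishes minute 113, plus 20-minute gap → minute 133); file preflight (finishes minute 23); drying (finishes minute 83). That puts its earliest start at minute 133; it finishes at 133 + 55 = minute 188.
All tasks are finished once the last one completes. Finish times: File preflight at 23, The print run at 40, Drying at 83, Trimming at 113, The bindery step at 188, Boxing at 93. The latest is minute 188.

188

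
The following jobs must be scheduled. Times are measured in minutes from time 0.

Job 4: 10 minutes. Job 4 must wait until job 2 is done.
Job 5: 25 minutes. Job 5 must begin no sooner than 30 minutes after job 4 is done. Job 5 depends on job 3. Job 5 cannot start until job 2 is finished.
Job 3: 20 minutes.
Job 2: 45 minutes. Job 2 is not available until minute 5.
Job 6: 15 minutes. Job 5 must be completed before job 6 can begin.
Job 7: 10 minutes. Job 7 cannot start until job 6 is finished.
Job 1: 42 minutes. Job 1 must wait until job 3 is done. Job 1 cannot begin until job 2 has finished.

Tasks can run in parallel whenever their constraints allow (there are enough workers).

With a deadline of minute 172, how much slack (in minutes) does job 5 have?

32

Job 3 has no prerequisites, so it starts at minute 0 and finishes at minute 20.
After its own release at minute 5, job 2 can start at minute 5 and finishes at minute 50.
Job 4 waits on job 2 (finishes minute 50), so it starts at minute 50 and finishes at 50 + 10 = minute 60.
Job 5 has to wait for job 4 (finishes minute 60, plus 30-minute gap → minute 90); job 3 (finishes minute 20); job 2 (finishes minute 50). The latest of these is minute 90, so job 5 runs minute 90 to 90 + 25 = minute 115.

Working backward from the deadline:
To finish by minute 172, job 7 (duration 10) must start no later than minute 162.
Since job 7 (must start by minute 162) depends on it, job 6 must finish by minute 162. Backing off its 15-minute duration gives a latest start of minute 147.
Job 5 has to be done before job 6 (must start by minute 147). That means finishing by minute 147, i.e. starting by 147 − 25 = minute 122.
So job 5 can start as early as minute 90 and as late as minute 122, giving 122 − 90 = 32 minutes of slack.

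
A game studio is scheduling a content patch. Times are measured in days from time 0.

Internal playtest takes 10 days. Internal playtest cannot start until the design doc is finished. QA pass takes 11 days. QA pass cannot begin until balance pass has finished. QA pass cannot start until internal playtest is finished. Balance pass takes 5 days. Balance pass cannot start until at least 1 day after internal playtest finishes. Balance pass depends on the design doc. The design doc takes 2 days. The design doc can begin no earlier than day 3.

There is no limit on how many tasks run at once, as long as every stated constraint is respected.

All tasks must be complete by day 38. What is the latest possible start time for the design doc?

To finish by day 38, QA pass (duration 11) must start no later than day 27.
Since QA pass (must start by day 27) depends on it, balance pass must finish by day 27. Backing off its 5-day duration gives a latest start of day 22.
Internal playtest feeds balance pass (must start by day 22, minus 1-day gap → day 21); QA pass (must start by day 27). Taking the minimum, internal playtest must finish by day 21 and start by 21 − 10 = day 11.
The design doc has several dependents: internal playtest (must start by day 11); balance pass (must start by day 22). The earliest of those limits is day 11, so the design doc must start by 11 − 2 = day 9.

9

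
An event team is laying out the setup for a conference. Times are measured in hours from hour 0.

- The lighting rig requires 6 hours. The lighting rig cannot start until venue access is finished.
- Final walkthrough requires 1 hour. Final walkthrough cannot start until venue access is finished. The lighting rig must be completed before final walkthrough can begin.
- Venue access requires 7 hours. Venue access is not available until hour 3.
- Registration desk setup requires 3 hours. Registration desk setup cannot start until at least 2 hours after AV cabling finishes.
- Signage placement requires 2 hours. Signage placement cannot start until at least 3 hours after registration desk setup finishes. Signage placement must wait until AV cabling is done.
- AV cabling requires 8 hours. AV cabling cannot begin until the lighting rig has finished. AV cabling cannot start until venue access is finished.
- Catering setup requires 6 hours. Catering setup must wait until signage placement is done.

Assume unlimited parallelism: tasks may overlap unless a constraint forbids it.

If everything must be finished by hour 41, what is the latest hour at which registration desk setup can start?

27

To finish by hour 41, catering setup (duration 6) must start no later than hour 35.
Since catering setup (must start by hour 35) depends on it, signage placement must finish by hour 35. Backing off its 2-hour duration gives a latest start of hour 33.
Registration desk setup feeds into signage placement (must start by hour 33, minus 3-hour gap → hour 30); so registration desk setup must finish by hour 30 and therefore start by hour 27.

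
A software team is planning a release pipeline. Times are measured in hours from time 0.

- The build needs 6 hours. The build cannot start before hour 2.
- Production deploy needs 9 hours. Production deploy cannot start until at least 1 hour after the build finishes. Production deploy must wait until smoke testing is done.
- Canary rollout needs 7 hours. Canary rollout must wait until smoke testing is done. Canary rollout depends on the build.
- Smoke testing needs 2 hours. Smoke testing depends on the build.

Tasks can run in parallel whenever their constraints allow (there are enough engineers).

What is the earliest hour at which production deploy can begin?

The build cannot begin until its own release at hour 2. It runs from hour 2 to 2 + 6 = hour 8.
Smoke testing waits on the build (finishes hour 8), so it starts at hour 8 and finishes at 8 + 2 = hour 10.
Production deploy waits on the build (finishes hour 8, plus 1-hour gap → hour 9); smoke testing (finishes hour 10). The latest of these is hour 10, which is the earliest production deploy can start.

10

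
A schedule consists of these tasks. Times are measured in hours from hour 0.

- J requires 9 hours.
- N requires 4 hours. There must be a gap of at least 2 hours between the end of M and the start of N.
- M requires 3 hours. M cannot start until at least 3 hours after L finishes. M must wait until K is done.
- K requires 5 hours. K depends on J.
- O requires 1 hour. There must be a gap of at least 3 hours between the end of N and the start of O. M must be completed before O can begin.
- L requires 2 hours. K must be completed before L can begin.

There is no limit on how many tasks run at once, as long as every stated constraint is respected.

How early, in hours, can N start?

24

J has no prerequisites, so it starts at hour 0 and finishes at hour 9.
K cannot begin until J (finishes hour 9). It runs from hour 9 to 9 + 5 = hour 14.
L cannot begin until K (finishes hour 14). It runs from hour 14 to 14 + 2 = hour 16.
M needs all of L (finishes hour 16, plus 3-hour gap → hour 19); K (finishes hour 14). That puts its earliest start at hour 19; it finishes at 19 + 3 = hour 22.
N waits on M (finishes hour 22, plus 2-hour gap → hour 24), so the earliest it can start is hour 24.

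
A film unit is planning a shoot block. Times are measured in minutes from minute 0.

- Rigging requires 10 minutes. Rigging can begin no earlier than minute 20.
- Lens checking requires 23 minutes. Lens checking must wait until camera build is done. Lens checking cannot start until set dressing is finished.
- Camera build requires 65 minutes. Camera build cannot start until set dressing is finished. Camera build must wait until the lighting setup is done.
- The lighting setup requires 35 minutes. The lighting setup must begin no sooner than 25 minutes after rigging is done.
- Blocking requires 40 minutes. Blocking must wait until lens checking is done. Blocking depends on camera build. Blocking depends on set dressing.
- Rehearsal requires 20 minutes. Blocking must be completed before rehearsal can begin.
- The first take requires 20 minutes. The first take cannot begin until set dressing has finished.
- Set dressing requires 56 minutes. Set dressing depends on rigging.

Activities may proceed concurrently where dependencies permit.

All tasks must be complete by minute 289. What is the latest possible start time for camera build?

Rehearsal must finish by minute 289; it takes 20 minutes, so it must start by 289 − 20 = minute 269.
Since rehearsal (must start by minute 269) depends on it, blocking must finish by minute 269. Backing off its 40-minute duration gives a latest start of minute 229.
Lens checking feeds into blocking (must start by minute 229); so lens checking must finish by minute 229 and therefore start by minute 206.
Camera build has several dependents: lens checking (must start by minute 206); blocking (must start by minute 229). The earliest of those limits is minute 206, so camera build must start by 206 − 65 = minute 141.

141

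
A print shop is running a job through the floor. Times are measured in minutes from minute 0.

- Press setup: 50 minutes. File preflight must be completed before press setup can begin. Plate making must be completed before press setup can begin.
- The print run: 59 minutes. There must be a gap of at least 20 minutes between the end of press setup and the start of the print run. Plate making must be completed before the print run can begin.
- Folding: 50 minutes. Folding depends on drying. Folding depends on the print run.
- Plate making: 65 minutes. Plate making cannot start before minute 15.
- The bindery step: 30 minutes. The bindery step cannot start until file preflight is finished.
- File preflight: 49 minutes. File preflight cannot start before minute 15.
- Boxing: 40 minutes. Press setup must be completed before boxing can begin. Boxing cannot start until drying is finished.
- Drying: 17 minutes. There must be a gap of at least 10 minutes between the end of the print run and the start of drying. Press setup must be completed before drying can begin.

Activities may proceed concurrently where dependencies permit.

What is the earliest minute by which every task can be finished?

After its own release at minute 15, plate making can start at minute 15 and finishes at minute 80.
File preflight cannot begin until its own release at minute 15. It runs from minute 15 to 15 + 49 = minute 64.
The bindery step waits on file preflight (finishes minute 64), so it starts at minute 64 and finishes at 64 + 30 = minute 94.
Press setup has to wait for file preflight (finishes minute 64); plate making (finishes minute 80). The latest of these is minute 80, so press setup runs minute 80 to 80 + 50 = minute 130.
The print run needs all of press setup (finishes minute 130, plus 20-minute gap → minute 150); plate making (finishes minute 80). That puts its earliest start at minute 150; it finishes at 150 + 59 = minute 209.
For drying: the print run (finishes minute 209, plus 10-minute gap → minute 219); press setup (finishes minute 130). Taking the maximum gives a start of minute 219, and it finishes at 219 + 17 = minute 236.
Boxing cannot start until press setup (finishes minute 130); drying (finishes minute 236). The controlling bound is minute 236, so boxing finishes at 236 + 40 = minute 276.
For folding: drying (finishes minute 236); the print run (finishes minute 209). Taking the maximum gives a start of minute 236, and it finishes at 236 + 50 = minute 286.
All tasks are finished once the last one completes. Finish times: File preflight at 64, Plate making at 80, Press setup at 130, The print run at 209, Drying at 236, Folding at 286, The bindery step at 94, Boxing at 276. The latest is minute 286.

286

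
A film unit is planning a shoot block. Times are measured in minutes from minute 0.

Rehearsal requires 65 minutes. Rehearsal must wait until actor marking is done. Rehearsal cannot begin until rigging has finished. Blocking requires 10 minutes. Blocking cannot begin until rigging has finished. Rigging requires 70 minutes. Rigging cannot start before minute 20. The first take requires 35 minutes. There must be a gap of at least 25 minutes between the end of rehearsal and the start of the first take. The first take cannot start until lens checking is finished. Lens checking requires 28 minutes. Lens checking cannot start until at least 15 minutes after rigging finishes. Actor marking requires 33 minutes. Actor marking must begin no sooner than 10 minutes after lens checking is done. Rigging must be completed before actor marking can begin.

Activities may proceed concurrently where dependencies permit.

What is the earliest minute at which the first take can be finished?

301

Rigging waits on its own release at minute 20, so it starts at minute 20 and finishes at 20 + 70 = minute 90.
Lens checking cannot begin until rigging (finishes minute 90, plus 15-minute gap → minute 105). It runs from minute 105 to 105 + 28 = minute 133.
Actor marking cannot start until lens checking (finishes minute 133, plus 10-minute gap → minute 143); rigging (finishes minute 90). The controlling bound is minute 143, so actor marking finishes at 143 + 33 = minute 176.
Rehearsal cannot start until actor marking (finishes minute 176); rigging (finishes minute 90). The controlling bound is minute 176, so rehearsal finishes at 176 + 65 = minute 241.
For the first take: rehearsal (finishes minute 241, plus 25-minute gap → minute 266); lens checking (finishes minute 133). Taking the maximum gives a start of minute 266, and it finishes at 266 + 35 = minute 301.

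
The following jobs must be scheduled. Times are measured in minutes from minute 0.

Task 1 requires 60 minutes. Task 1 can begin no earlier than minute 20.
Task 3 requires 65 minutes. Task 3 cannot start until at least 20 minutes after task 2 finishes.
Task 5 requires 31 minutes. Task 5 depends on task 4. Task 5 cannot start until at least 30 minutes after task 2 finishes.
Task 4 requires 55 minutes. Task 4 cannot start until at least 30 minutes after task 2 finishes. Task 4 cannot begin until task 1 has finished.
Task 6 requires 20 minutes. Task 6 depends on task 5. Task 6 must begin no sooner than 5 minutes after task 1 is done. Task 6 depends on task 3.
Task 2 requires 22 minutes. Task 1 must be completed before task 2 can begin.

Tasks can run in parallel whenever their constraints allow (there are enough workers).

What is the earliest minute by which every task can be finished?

238

Task 1 waits on its own release at minute 20, so it starts at minute 20 and finishes at 20 + 60 = minute 80.
Task 2 waits on task 1 (finishes minute 80), so it starts at minute 80 and finishes at 80 + 22 = minute 102.
For task 4: task 2 (finishes minute 102, plus 30-minute gap → minute 132); task 1 (finishes minute 80). Taking the maximum gives a start of minute 132, and it finishes at 132 + 55 = minute 187.
Task 5 needs all of task 4 (finishes minute 187); task 2 (finishes minute 102, plus 30-minute gap → minute 132). That puts its earliest start at minute 187; it finishes at 187 + 31 = minute 218.
Task 3 waits on task 2 (finishes minute 102, plus 20-minute gap → minute 122), so it starts at minute 122 and finishes at 122 + 65 = minute 187.
For task 6: task 5 (finishes minute 218); task 1 (finishes minute 80, plus 5-minute gap → minute 85); task 3 (finishes minute 187). Taking the maximum gives a start of minute 218, and it finishes at 218 + 20 = minute 238.
All tasks are finished once the last one completes. Finish times: Task 1 at 80, Task 2 at 102, Task 3 at 187, Task 4 at 187, Task 5 at 218, Task 6 at 238. The latest is minute 238.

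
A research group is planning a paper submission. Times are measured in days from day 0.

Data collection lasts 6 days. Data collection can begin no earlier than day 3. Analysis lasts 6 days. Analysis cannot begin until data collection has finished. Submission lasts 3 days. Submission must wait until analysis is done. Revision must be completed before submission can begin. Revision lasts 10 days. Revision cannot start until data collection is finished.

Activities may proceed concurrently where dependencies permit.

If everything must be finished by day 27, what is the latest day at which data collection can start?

8

To finish by day 27, submission (duration 3) must start no later than day 24.
Analysis feeds into submission (must start by day 24); so analysis must finish by day 24 and therefore start by day 18.
Revision feeds into submission (must start by day 24); so revision must finish by day 24 and therefore start by day 14.
Data collection feeds analysis (must start by day 18); revision (must start by day 14). Taking the minimum, data collection must finish by day 14 and start by 14 − 6 = day 8.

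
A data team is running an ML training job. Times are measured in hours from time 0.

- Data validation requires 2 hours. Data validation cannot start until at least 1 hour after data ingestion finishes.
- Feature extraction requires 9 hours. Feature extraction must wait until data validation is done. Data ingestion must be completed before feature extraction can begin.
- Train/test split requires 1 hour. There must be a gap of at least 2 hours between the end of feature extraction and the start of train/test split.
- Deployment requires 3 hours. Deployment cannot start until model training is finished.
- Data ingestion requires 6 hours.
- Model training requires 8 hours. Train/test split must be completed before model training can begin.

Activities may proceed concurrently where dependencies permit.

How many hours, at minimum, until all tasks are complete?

Data ingestion has no prerequisites, so it starts at hour 0 and finishes at hour 6.
Data validation cannot begin until data ingestion (finishes hour 6, plus 1-hour gap → hour 7). It runs from hour 7 to 7 + 2 = hour 9.
Feature extraction cannot start until data validation (finishes hour 9); data ingestion (finishes hour 6). The controlling bound is hour 9, so feature extraction finishes at 9 + 9 = hour 18.
Train/test split cannot begin until feature extraction (finishes hour 18, plus 2-hour gap → hour 20). It runs from hour 20 to 20 + 1 = hour 21.
Model training cannot begin until train/test split (finishes hour 21). It runs from hour 21 to 21 + 8 = hour 29.
After model training (finishes hour 29), deployment can start at hour 29 and finishes at hour 32.
All tasks are finished once the last one completes. Finish times: Data ingestion at 6, Data validation at 9, Feature extraction at 18, Train/test split at 21, Model training at 29, Deployment at 32. The latest is hour 32.

32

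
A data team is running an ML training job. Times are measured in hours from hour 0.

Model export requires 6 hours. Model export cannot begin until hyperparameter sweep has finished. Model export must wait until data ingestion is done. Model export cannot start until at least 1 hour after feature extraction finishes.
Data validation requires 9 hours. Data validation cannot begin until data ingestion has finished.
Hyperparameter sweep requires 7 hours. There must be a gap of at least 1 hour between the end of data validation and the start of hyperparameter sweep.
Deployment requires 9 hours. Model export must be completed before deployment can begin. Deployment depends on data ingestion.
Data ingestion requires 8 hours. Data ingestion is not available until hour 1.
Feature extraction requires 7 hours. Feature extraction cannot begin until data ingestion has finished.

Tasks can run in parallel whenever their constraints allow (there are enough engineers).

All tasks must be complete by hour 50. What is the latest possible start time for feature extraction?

27

To finish by hour 50, deployment (duration 9) must start no later than hour 41.
Model export feeds into deployment (must start by hour 41); so model export must finish by hour 41 and therefore start by hour 35.
Feature extraction feeds into model export (must start by hour 35, minus 1-hour gap → hour 34); so feature extraction must finish by hour 34 and therefore start by hour 27.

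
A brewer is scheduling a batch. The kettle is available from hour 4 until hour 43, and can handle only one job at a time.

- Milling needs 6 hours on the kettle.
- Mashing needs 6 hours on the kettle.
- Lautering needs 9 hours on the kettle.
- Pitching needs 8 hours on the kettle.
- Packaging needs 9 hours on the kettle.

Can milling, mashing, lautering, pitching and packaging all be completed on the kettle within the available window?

The kettle window is 43 − 4 = 39 hours.
Running back to back, the jobs need 6 + 6 + 9 + 8 + 9 = 38 hours on the kettle.
Since 38 ≤ 39, they fit within the window.

Yes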